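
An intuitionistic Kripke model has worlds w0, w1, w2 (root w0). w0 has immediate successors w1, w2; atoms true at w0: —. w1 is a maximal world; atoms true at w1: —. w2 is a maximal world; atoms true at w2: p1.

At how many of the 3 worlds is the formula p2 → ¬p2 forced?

w0: forces it.
w1: forces it.
w2: forces it.
Worlds forcing the formula: {w0, w1, w2}.

3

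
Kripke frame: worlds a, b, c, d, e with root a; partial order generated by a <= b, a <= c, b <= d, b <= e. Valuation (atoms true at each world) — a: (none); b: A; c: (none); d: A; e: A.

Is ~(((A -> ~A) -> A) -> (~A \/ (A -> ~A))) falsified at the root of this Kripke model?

Yes

a ||-/- ~(((A -> ~A) -> A) -> (~A \/ (A -> ~A))) since c is accessible from a and c ||- ((A -> ~A) -> A) -> (~A \/ (A -> ~A)).
c ||- ((A -> ~A) -> A) -> (~A \/ (A -> ~A)) vacuously: no world accessible from c forces the antecedent (A -> ~A) -> A.
So the root a does not force ~(((A -> ~A) -> A) -> (~A \/ (A -> ~A))); the model is a countermodel.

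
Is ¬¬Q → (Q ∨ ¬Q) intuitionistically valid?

This is a variant of double-negation elimination (deriving excluded middle from double negation), which is not intuitionistically valid.
A Kripke countermodel: worlds a, b; order generated by a ≤ b; atoms true at each world — a:{}; b:{Q}.
a ⊮ ¬¬Q → (Q ∨ ¬Q): already at a itself, a ⊩ ¬¬Q but a ⊮ Q ∨ ¬Q.
a ⊮ Q ∨ ¬Q: neither disjunct is forced at a.
a lacks atom Q, so a ⊮ Q.
So the root a does not force the formula.

No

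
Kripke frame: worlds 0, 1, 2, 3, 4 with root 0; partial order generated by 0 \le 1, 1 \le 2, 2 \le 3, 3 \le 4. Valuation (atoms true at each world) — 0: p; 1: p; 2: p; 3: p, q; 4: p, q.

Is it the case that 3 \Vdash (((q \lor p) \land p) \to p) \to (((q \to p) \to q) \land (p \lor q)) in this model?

Yes

3 \Vdash (((q \lor p) \land p) \to p) \to (((q \to p) \to q) \land (p \lor q)): every world accessible from 3 that forces ((q \lor p) \land p) \to p (namely 3, 4) also forces ((q \to p) \to q) \land (p \lor q).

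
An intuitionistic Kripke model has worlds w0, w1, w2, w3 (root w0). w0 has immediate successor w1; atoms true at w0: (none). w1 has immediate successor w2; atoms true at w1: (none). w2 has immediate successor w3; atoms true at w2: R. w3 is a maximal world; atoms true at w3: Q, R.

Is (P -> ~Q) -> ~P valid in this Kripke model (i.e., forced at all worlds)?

w0 ||- (P -> ~Q) -> ~P: every world accessible from w0 that forces P -> ~Q (namely w0, w1, w2, w3) also forces ~P.
Since the root w0 forces (P -> ~Q) -> ~P and forcing is persistent (monotone upward), every world forces it.

Yes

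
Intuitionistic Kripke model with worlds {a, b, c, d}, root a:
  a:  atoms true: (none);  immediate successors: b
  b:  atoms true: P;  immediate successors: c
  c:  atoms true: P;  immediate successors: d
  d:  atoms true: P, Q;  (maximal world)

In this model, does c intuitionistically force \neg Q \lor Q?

No

c \nVdash \neg Q \lor Q: neither disjunct is forced at c.
c \nVdash \neg Q since d is accessible from c and d \Vdash Q.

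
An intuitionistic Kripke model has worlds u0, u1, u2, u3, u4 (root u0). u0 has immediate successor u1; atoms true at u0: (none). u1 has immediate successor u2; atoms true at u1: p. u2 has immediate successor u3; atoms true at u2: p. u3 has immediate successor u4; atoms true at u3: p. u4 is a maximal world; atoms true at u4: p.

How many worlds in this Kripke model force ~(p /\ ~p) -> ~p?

0

u0: does not force it — u0 ||-/- ~(p /\ ~p) -> ~p: already at u0 itself, u0 ||- ~(p /\ ~p) but u0 ||-/- ~p.
u1: does not force it.
u2: does not force it.
u3: does not force it.
u4: does not force it.
Worlds forcing the formula: { }.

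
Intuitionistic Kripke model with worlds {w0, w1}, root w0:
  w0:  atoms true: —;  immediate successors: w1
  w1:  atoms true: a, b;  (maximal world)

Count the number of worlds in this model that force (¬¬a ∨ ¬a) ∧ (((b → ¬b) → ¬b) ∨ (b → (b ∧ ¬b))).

2

w0: forces it.
w1: forces it.
Worlds forcing the formula: {w0, w1}.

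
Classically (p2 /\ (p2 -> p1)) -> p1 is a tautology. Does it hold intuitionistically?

Yes

This is modus ponens in implicational form, which is intuitionistically derivable.
If a world forces p2 and p2 -> p1, then applying the implication at that world (which is accessible from itself) gives p1.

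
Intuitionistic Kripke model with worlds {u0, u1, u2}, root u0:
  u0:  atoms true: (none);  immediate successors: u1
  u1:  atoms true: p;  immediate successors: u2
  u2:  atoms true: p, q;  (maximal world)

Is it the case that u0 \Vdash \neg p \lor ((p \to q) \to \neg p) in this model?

u0 \nVdash \neg p \lor ((p \to q) \to \neg p): neither disjunct is forced at u0.
u0 \nVdash \neg p since u1 is accessible from u0 and u1 \Vdash p.

No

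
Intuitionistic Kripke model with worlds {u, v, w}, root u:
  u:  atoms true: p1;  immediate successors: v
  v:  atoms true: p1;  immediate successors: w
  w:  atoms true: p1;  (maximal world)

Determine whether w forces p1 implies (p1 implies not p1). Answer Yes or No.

No

w does not force p1 implies (p1 implies not p1): already at w itself, w forces p1 but w does not force p1 implies not p1.
w does not force p1 implies not p1: already at w itself, w forces p1 but w does not force not p1.
w does not force not p1 since w is accessible from w and w forces p1.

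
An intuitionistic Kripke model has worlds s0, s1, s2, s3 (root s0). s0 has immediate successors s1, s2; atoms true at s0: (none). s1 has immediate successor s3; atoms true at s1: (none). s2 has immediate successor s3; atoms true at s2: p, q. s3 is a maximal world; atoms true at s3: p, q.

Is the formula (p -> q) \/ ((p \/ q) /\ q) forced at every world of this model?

s0 ||- (p -> q) \/ ((p \/ q) /\ q) via the disjunct p -> q.
Since the root s0 forces (p -> q) \/ ((p \/ q) /\ q) and forcing is persistent (monotone upward), every world forces it.

Yes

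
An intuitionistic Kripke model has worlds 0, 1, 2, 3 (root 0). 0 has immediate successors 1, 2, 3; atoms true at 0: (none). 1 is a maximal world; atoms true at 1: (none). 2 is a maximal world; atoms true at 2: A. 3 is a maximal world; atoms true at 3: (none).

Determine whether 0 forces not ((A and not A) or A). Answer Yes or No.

No

0 does not force not ((A and not A) or A) since 2 is accessible from 0 and 2 forces (A and not A) or A.
2 forces (A and not A) or A via the disjunct A.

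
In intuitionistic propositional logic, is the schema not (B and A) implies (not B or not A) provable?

This is the constructively invalid direction of De Morgan's law for conjunction, which is not intuitionistically valid.
A Kripke countermodel: worlds a, b, c; order generated by a <= b, a <= c; atoms true at each world — a:{}; b:{B}; c:{A}.
a does not force not (B and A) implies (not B or not A): already at a itself, a forces not (B and A) but a does not force not B or not A.
a does not force not B or not A: neither disjunct is forced at a.
a does not force not B since b is accessible from a and b forces B.
So the root a does not force the formula.

No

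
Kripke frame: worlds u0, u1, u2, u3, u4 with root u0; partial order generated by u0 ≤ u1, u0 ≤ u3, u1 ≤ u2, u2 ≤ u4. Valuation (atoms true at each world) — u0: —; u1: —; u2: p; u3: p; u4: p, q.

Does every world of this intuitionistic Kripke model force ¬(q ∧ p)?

Not every world: u0 ⊮ ¬(q ∧ p).
u0 ⊮ ¬(q ∧ p) since u4 is accessible from u0 and u4 ⊩ q ∧ p.
u4 ⊩ q ∧ p since u4 forces both conjuncts.

No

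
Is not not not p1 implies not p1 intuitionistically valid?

Yes

This is triple-negation reduction, which is intuitionistically derivable.
Assume not not not p1 and suppose p1. Then not not p1 (double-negation introduction), contradicting not not not p1. So not p1.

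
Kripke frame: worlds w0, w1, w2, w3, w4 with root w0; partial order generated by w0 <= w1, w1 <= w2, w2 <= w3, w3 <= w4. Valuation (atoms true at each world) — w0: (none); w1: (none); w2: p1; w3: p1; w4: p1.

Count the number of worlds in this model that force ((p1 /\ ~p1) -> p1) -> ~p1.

0

w0: does not force it — w0 ||-/- ((p1 /\ ~p1) -> p1) -> ~p1: already at w0 itself, w0 ||- (p1 /\ ~p1) -> p1 but w0 ||-/- ~p1.
w1: does not force it — w1 ||-/- ((p1 /\ ~p1) -> p1) -> ~p1: already at w1 itself, w1 ||- (p1 /\ ~p1) -> p1 but w1 ||-/- ~p1.
w2: does not force it — w2 ||-/- ((p1 /\ ~p1) -> p1) -> ~p1: already at w2 itself, w2 ||- (p1 /\ ~p1) -> p1 but w2 ||-/- ~p1.
w3: does not force it.
w4: does not force it.
Worlds forcing the formula: { }.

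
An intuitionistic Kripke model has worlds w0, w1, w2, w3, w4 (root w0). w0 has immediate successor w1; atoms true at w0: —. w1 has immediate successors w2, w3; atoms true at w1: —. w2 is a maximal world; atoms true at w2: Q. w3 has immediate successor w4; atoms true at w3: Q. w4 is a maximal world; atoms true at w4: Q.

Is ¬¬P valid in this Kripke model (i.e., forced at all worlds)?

No

Not every world: w0 ⊮ ¬¬P.
w0 ⊮ ¬¬P since w0 is accessible from w0 and w0 ⊩ ¬P.
w0 ⊩ ¬P: no world accessible from w0 forces P.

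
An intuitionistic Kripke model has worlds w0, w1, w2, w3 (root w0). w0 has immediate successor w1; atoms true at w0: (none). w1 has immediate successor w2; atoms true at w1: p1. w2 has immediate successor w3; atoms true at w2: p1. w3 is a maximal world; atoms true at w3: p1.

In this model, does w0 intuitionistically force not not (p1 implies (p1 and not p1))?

w0 does not force not not (p1 implies (p1 and not p1)) since w0 is accessible from w0 and w0 forces not (p1 implies (p1 and not p1)).
w0 forces not (p1 implies (p1 and not p1)): no world accessible from w0 forces p1 implies (p1 and not p1).

No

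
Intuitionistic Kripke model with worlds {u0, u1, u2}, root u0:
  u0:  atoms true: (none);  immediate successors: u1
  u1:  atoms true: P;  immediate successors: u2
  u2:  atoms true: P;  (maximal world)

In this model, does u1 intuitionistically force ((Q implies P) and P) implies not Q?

u1 forces ((Q implies P) and P) implies not Q: every world accessible from u1 that forces (Q implies P) and P (namely u1, u2) also forces not Q.

Yes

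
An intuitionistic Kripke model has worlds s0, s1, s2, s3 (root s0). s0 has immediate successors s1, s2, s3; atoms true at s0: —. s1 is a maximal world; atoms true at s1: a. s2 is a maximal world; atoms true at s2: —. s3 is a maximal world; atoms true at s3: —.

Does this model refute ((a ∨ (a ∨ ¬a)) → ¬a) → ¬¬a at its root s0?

s0 ⊮ ((a ∨ (a ∨ ¬a)) → ¬a) → ¬¬a: at the accessible world s2, s2 ⊩ (a ∨ (a ∨ ¬a)) → ¬a but s2 ⊮ ¬¬a.
s2 ⊮ ¬¬a since s2 is accessible from s2 and s2 ⊩ ¬a.
s2 ⊩ ¬a: no world accessible from s2 forces a.
So the root s0 does not force ((a ∨ (a ∨ ¬a)) → ¬a) → ¬¬a; the model is a countermodel.

Yes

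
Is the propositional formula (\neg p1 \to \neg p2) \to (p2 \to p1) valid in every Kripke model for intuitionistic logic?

This is the converse of contraposition, which is not intuitionistically valid.
A Kripke countermodel: worlds u0, u1; order generated by u0 \le u1; atoms true at each world — u0:{p2}; u1:{p1,p2}.
u0 \nVdash (\neg p1 \to \neg p2) \to (p2 \to p1): already at u0 itself, u0 \Vdash \neg p1 \to \neg p2 but u0 \nVdash p2 \to p1.
u0 \nVdash p2 \to p1: already at u0 itself, u0 \Vdash p2 but u0 \nVdash p1.
u0 lacks atom p1, so u0 \nVdash p1.
So the root u0 does not force the formula.

No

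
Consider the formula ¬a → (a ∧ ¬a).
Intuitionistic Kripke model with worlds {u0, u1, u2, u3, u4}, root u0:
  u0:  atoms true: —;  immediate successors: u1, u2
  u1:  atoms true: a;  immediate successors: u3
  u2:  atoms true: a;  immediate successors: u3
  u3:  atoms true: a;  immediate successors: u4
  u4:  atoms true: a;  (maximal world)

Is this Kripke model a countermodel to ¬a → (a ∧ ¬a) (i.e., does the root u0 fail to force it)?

u0 ⊩ ¬a → (a ∧ ¬a) vacuously: no world accessible from u0 forces the antecedent ¬a.
So the root u0 forces ¬a → (a ∧ ¬a); the model is not a countermodel.

No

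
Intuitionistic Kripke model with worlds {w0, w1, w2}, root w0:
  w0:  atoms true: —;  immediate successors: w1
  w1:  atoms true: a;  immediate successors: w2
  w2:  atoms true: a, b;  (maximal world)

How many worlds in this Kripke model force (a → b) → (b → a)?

w0: forces it.
w1: forces it.
w2: forces it.
Worlds forcing the formula: {w0, w1, w2}.

3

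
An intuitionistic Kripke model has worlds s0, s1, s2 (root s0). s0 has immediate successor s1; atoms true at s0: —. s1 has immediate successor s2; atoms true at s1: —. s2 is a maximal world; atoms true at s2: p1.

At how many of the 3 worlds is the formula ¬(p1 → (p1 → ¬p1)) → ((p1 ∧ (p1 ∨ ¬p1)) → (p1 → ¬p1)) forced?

0

s0: does not force it — s0 ⊮ ¬(p1 → (p1 → ¬p1)) → ((p1 ∧ (p1 ∨ ¬p1)) → (p1 → ¬p1)): already at s0 itself, s0 ⊩ ¬(p1 → (p1 → ¬p1)) but s0 ⊮ (p1 ∧ (p1 ∨ ¬p1)) → (p1 → ¬p1).
s1: does not force it — s1 ⊮ ¬(p1 → (p1 → ¬p1)) → ((p1 ∧ (p1 ∨ ¬p1)) → (p1 → ¬p1)): already at s1 itself, s1 ⊩ ¬(p1 → (p1 → ¬p1)) but s1 ⊮ (p1 ∧ (p1 ∨ ¬p1)) → (p1 → ¬p1).
s2: does not force it.
Worlds forcing the formula: { }.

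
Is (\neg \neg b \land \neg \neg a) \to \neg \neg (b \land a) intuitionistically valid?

This is the distribution of double negation over conjunction, which is intuitionistically derivable.
Assume \neg \neg b, \neg \neg a, and \neg (b \land a). From b we'd get \neg a (since b \land a is refuted), contradicting \neg \neg a; so \neg b, contradicting \neg \neg b.

Yes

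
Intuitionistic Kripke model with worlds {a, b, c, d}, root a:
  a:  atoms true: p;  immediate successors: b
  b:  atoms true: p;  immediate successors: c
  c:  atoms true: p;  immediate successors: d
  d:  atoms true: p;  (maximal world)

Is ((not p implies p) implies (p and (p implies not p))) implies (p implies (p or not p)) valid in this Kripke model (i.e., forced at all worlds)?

Yes

a forces ((not p implies p) implies (p and (p implies not p))) implies (p implies (p or not p)) vacuously: no world accessible from a forces the antecedent (not p implies p) implies (p and (p implies not p)).
Since the root a forces ((not p implies p) implies (p and (p implies not p))) implies (p implies (p or not p)) and forcing is persistent (monotone upward), every world forces it.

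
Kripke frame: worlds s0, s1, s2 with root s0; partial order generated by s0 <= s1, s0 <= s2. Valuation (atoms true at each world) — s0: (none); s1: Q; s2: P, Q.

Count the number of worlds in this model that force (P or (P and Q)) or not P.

s0: does not force it — s0 does not force (P or (P and Q)) or not P: neither disjunct is forced at s0.
s1: forces it.
s2: forces it.
Worlds forcing the formula: {s1, s2}.

2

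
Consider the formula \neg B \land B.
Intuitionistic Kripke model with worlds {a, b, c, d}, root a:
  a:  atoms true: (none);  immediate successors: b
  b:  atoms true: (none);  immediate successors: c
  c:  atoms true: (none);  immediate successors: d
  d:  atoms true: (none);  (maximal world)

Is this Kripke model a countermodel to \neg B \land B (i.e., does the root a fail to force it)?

Yes

a \nVdash \neg B \land B since a fails B.
So the root a does not force \neg B \land B; the model is a countermodel.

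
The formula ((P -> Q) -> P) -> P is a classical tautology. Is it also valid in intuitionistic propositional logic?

This is Peirce's law, which is not intuitionistically valid.
A Kripke countermodel: worlds u0, u1; order generated by u0 <= u1; atoms true at each world — u0:{}; u1:{P}.
u0 ||-/- ((P -> Q) -> P) -> P: already at u0 itself, u0 ||- (P -> Q) -> P but u0 ||-/- P.
u0 lacks atom P, so u0 ||-/- P.
So the root u0 does not force the formula.

No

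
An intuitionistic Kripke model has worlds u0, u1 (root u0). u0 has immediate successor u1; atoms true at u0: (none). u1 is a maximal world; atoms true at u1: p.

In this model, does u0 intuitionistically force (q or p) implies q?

u0 does not force (q or p) implies q: at the accessible world u1, u1 forces q or p but u1 does not force q.
u1 lacks atom q, so u1 does not force q.

No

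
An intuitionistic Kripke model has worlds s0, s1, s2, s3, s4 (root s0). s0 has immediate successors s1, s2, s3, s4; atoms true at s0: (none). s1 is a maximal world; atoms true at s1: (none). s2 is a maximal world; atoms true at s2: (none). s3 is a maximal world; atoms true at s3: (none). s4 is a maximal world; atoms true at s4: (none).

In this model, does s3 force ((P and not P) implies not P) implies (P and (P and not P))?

No

s3 does not force ((P and not P) implies not P) implies (P and (P and not P)): already at s3 itself, s3 forces (P and not P) implies not P but s3 does not force P and (P and not P).
s3 does not force P and (P and not P) since s3 fails P.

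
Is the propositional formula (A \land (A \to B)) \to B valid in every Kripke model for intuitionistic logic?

Yes

This is modus ponens in implicational form, which is intuitionistically derivable.
If a world forces A and A \to B, then applying the implication at that world (which is accessible from itself) gives B.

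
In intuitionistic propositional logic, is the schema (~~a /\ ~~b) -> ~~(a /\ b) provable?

Yes

This is the distribution of double negation over conjunction, which is intuitionistically derivable.
Assume ~~a, ~~b, and ~(a /\ b). From a we'd get ~b (since a /\ b is refuted), contradicting ~~b; so ~a, contradicting ~~a.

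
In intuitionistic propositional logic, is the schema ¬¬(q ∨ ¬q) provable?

Yes

This is the double negation of excluded middle, which is intuitionistically derivable.
Assuming ¬(q ∨ ¬q): from q we'd get q ∨ ¬q, so ¬q; but then q ∨ ¬q again — contradiction. Hence ¬¬(q ∨ ¬q).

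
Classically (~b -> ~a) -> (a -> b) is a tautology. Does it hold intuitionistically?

This is the converse of contraposition, which is not intuitionistically valid.
A Kripke countermodel: worlds 0, 1; order generated by 0 <= 1; atoms true at each world — 0:{a}; 1:{a,b}.
0 ||-/- (~b -> ~a) -> (a -> b): already at 0 itself, 0 ||- ~b -> ~a but 0 ||-/- a -> b.
0 ||-/- a -> b: already at 0 itself, 0 ||- a but 0 ||-/- b.
0 lacks atom b, so 0 ||-/- b.
So the root 0 does not force the formula.

No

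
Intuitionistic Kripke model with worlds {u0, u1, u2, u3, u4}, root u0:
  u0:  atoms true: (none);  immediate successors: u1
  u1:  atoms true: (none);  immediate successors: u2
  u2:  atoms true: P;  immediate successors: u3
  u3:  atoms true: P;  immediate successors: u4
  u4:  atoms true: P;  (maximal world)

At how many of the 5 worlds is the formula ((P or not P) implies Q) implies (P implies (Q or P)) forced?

5

u0: forces it.
u1: forces it.
u2: forces it.
u3: forces it.
u4: forces it.
Worlds forcing the formula: {u0, u1, u2, u3, u4}.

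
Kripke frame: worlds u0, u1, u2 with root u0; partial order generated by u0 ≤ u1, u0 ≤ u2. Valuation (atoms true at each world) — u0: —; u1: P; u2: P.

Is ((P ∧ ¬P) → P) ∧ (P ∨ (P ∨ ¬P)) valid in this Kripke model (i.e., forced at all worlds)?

No

Not every world: u0 ⊮ ((P ∧ ¬P) → P) ∧ (P ∨ (P ∨ ¬P)).
u0 ⊮ ((P ∧ ¬P) → P) ∧ (P ∨ (P ∨ ¬P)) since u0 fails P ∨ (P ∨ ¬P).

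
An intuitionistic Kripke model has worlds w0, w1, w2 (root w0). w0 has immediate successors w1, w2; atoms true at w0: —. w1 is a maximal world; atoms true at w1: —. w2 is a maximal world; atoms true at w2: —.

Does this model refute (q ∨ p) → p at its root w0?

w0 ⊩ (q ∨ p) → p vacuously: no world accessible from w0 forces the antecedent q ∨ p.
So the root w0 forces (q ∨ p) → p; the model is not a countermodel.

No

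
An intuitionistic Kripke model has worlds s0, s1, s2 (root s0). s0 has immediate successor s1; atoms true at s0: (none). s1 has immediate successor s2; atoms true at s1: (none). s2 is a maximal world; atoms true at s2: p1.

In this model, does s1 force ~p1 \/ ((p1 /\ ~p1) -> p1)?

s1 ||- ~p1 \/ ((p1 /\ ~p1) -> p1) via the disjunct (p1 /\ ~p1) -> p1.

Yes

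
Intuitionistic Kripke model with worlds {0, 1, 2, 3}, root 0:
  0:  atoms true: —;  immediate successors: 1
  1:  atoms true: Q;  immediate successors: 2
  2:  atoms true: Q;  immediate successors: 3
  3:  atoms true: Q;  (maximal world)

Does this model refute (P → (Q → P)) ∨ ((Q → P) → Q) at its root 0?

No

0 ⊩ (P → (Q → P)) ∨ ((Q → P) → Q) via the disjunct P → (Q → P).
So the root 0 forces (P → (Q → P)) ∨ ((Q → P) → Q); the model is not a countermodel.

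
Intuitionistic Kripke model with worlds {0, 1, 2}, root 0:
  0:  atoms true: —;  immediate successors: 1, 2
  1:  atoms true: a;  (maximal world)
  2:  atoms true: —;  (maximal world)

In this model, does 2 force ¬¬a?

2 ⊮ ¬¬a since 2 is accessible from 2 and 2 ⊩ ¬a.
2 ⊩ ¬a: no world accessible from 2 forces a.

No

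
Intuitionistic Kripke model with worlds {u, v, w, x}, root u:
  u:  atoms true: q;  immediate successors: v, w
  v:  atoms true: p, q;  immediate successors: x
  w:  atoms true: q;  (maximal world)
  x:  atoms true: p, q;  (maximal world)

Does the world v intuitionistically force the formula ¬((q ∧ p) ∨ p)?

No

v ⊮ ¬((q ∧ p) ∨ p) since v is accessible from v and v ⊩ (q ∧ p) ∨ p.
v ⊩ (q ∧ p) ∨ p via the disjunct q ∧ p.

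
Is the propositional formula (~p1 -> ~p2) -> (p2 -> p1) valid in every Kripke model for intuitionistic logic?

No

This is the converse of contraposition, which is not intuitionistically valid.
A Kripke countermodel: worlds 0, 1; order generated by 0 <= 1; atoms true at each world — 0:{p2}; 1:{p1,p2}.
0 ||-/- (~p1 -> ~p2) -> (p2 -> p1): already at 0 itself, 0 ||- ~p1 -> ~p2 but 0 ||-/- p2 -> p1.
0 ||-/- p2 -> p1: already at 0 itself, 0 ||- p2 but 0 ||-/- p1.
0 lacks atom p1, so 0 ||-/- p1.
So the root 0 does not force the formula.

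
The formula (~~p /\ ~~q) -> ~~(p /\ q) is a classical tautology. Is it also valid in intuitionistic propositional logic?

Yes

This is the distribution of double negation over conjunction, which is intuitionistically derivable.
Assume ~~p, ~~q, and ~(p /\ q). From p we'd get ~q (since p /\ q is refuted), contradicting ~~q; so ~p, contradicting ~~p.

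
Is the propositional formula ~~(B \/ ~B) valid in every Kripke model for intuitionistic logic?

This is the double negation of excluded middle, which is intuitionistically derivable.
Assuming ~(B \/ ~B): from B we'd get B \/ ~B, so ~B; but then B \/ ~B again — contradiction. Hence ~~(B \/ ~B).

Yes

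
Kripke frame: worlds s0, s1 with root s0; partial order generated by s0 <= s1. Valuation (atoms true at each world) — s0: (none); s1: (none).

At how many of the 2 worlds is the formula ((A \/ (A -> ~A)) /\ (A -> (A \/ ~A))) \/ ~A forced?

2

s0: forces it.
s1: forces it.
Worlds forcing the formula: {s0, s1}.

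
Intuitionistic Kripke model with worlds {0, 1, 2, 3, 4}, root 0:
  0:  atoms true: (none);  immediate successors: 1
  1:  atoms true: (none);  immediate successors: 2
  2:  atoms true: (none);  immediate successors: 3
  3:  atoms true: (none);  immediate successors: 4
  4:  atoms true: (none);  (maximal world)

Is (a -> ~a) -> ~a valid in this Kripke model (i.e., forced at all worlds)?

0 ||- (a -> ~a) -> ~a: every world accessible from 0 that forces a -> ~a (namely 0, 1, 2, 3, 4) also forces ~a.
Since the root 0 forces (a -> ~a) -> ~a and forcing is persistent (monotone upward), every world forces it.

Yes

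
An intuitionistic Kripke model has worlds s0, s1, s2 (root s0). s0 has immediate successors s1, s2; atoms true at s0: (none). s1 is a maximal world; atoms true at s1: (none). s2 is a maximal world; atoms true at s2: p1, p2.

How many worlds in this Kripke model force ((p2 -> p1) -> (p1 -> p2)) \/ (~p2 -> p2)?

3

s0: forces it.
s1: forces it.
s2: forces it.
Worlds forcing the formula: {s0, s1, s2}.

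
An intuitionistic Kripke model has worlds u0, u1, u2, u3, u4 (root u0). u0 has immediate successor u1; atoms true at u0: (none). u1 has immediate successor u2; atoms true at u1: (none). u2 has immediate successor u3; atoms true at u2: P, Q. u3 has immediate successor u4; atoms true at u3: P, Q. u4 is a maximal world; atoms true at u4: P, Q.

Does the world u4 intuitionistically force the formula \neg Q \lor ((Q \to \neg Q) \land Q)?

No

u4 \nVdash \neg Q \lor ((Q \to \neg Q) \land Q): neither disjunct is forced at u4.
u4 \nVdash \neg Q since u4 is accessible from u4 and u4 \Vdash Q.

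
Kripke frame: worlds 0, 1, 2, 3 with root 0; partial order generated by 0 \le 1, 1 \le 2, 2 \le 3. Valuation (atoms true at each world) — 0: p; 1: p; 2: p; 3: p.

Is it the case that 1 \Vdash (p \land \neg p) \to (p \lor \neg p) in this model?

1 \Vdash (p \land \neg p) \to (p \lor \neg p) vacuously: no world accessible from 1 forces the antecedent p \land \neg p.

Yes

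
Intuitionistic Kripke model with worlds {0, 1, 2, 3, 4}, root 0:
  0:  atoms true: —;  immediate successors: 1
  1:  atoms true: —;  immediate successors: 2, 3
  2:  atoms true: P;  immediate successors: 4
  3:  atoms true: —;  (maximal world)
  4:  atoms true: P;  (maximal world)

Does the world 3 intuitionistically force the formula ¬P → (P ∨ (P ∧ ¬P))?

No

3 ⊮ ¬P → (P ∨ (P ∧ ¬P)): already at 3 itself, 3 ⊩ ¬P but 3 ⊮ P ∨ (P ∧ ¬P).
3 ⊮ P ∨ (P ∧ ¬P): neither disjunct is forced at 3.
3 lacks atom P, so 3 ⊮ P.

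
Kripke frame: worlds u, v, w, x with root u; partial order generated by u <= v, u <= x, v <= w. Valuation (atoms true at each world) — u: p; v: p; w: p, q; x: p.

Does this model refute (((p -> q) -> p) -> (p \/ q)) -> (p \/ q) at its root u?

No

u ||- (((p -> q) -> p) -> (p \/ q)) -> (p \/ q): every world accessible from u that forces ((p -> q) -> p) -> (p \/ q) (namely u, v, w, x) also forces p \/ q.
So the root u forces (((p -> q) -> p) -> (p \/ q)) -> (p \/ q); the model is not a countermodel.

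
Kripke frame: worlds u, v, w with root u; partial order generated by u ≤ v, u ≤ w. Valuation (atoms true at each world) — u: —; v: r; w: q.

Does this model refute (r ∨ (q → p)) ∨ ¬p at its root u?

u ⊩ (r ∨ (q → p)) ∨ ¬p via the disjunct ¬p.
So the root u forces (r ∨ (q → p)) ∨ ¬p; the model is not a countermodel.

No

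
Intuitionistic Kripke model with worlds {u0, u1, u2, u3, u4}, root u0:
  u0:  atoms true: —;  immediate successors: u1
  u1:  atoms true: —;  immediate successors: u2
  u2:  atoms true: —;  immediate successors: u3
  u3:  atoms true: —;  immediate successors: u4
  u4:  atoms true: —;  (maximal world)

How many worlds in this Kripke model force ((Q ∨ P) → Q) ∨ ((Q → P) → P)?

u0: forces it.
u1: forces it.
u2: forces it.
u3: forces it.
u4: forces it.
Worlds forcing the formula: {u0, u1, u2, u3, u4}.

5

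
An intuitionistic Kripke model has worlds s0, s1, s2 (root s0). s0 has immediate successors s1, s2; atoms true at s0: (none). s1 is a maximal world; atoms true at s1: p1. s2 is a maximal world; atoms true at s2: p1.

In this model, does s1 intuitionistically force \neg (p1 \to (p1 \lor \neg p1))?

No

s1 \nVdash \neg (p1 \to (p1 \lor \neg p1)) since s1 is accessible from s1 and s1 \Vdash p1 \to (p1 \lor \neg p1).
s1 \Vdash p1 \to (p1 \lor \neg p1): every world accessible from s1 that forces p1 (namely s1) also forces p1 \lor \neg p1.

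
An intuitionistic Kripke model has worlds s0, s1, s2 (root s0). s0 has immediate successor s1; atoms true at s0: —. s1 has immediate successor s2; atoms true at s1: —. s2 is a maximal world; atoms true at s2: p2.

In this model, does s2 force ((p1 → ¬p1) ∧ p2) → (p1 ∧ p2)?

No

s2 ⊮ ((p1 → ¬p1) ∧ p2) → (p1 ∧ p2): already at s2 itself, s2 ⊩ (p1 → ¬p1) ∧ p2 but s2 ⊮ p1 ∧ p2.
s2 ⊮ p1 ∧ p2 since s2 fails p1.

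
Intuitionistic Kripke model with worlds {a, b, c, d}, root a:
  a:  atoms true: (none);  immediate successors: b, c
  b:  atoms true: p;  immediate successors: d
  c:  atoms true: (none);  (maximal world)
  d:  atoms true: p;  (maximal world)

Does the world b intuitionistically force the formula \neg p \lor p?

b \Vdash \neg p \lor p via the disjunct p.

Yes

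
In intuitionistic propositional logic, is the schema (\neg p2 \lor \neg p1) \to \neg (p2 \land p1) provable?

Yes

This is a constructively valid De Morgan direction (disjunction of negations to negated conjunction), which is intuitionistically derivable.
If \neg p2 holds at a world then no accessible world forces p2, hence none forces p2 \land p1; likewise for \neg p1.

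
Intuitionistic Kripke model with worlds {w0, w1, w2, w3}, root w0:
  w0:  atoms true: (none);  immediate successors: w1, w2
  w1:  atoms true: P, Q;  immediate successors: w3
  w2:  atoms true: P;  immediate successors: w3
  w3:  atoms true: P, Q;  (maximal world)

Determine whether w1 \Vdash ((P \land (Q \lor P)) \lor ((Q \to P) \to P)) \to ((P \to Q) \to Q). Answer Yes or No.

w1 \Vdash ((P \land (Q \lor P)) \lor ((Q \to P) \to P)) \to ((P \to Q) \to Q): every world accessible from w1 that forces (P \land (Q \lor P)) \lor ((Q \to P) \to P) (namely w1, w3) also forces (P \to Q) \to Q.

Yes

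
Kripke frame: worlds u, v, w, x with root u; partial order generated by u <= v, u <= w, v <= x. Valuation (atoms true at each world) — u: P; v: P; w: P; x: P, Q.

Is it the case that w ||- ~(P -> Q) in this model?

Yes

w ||- ~(P -> Q): no world accessible from w forces P -> Q.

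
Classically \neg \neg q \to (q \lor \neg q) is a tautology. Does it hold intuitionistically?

This is a variant of double-negation elimination (deriving excluded middle from double negation), which is not intuitionistically valid.
A Kripke countermodel: worlds u, v; order generated by u \le v; atoms true at each world — u:{}; v:{q}.
u \nVdash \neg \neg q \to (q \lor \neg q): already at u itself, u \Vdash \neg \neg q but u \nVdash q \lor \neg q.
u \nVdash q \lor \neg q: neither disjunct is forced at u.
u lacks atom q, so u \nVdash q.
So the root u does not force the formula.

No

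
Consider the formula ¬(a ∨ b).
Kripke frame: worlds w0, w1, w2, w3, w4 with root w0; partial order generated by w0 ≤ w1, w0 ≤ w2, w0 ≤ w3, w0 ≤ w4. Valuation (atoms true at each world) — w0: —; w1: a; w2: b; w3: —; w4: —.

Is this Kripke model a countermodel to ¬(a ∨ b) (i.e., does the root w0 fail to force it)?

w0 ⊮ ¬(a ∨ b) since w1 is accessible from w0 and w1 ⊩ a ∨ b.
w1 ⊩ a ∨ b via the disjunct a.
So the root w0 does not force ¬(a ∨ b); the model is a countermodel.

Yes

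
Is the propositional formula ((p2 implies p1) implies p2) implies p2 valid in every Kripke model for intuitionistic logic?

No

This is Peirce's law, which is not intuitionistically valid.
A Kripke countermodel: worlds 0, 1; order generated by 0 <= 1; atoms true at each world — 0:{}; 1:{p2}.
0 does not force ((p2 implies p1) implies p2) implies p2: already at 0 itself, 0 forces (p2 implies p1) implies p2 but 0 does not force p2.
0 lacks atom p2, so 0 does not force p2.
So the root 0 does not force the formula.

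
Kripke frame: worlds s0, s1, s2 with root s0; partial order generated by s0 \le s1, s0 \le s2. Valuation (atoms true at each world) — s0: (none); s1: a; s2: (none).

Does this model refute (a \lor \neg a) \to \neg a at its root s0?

Yes

s0 \nVdash (a \lor \neg a) \to \neg a: at the accessible world s1, s1 \Vdash a \lor \neg a but s1 \nVdash \neg a.
s1 \nVdash \neg a since s1 is accessible from s1 and s1 \Vdash a.
So the root s0 does not force (a \lor \neg a) \to \neg a; the model is a countermodel.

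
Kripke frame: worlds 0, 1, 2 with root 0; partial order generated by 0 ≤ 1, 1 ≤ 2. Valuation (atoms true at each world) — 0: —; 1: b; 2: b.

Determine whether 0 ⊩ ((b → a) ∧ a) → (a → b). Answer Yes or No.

0 ⊩ ((b → a) ∧ a) → (a → b) vacuously: no world accessible from 0 forces the antecedent (b → a) ∧ a.

Yes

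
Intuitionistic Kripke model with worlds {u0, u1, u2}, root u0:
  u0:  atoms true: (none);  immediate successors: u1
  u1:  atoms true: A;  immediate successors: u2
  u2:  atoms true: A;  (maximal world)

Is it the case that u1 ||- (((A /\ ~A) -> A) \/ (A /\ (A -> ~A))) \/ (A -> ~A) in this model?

Yes

u1 ||- (((A /\ ~A) -> A) \/ (A /\ (A -> ~A))) \/ (A -> ~A) via the disjunct ((A /\ ~A) -> A) \/ (A /\ (A -> ~A)).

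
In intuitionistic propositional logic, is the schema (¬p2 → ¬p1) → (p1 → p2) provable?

No

This is the converse of contraposition, which is not intuitionistically valid.
A Kripke countermodel: worlds w0, w1; order generated by w0 ≤ w1; atoms true at each world — w0:{p1}; w1:{p1,p2}.
w0 ⊮ (¬p2 → ¬p1) → (p1 → p2): already at w0 itself, w0 ⊩ ¬p2 → ¬p1 but w0 ⊮ p1 → p2.
w0 ⊮ p1 → p2: already at w0 itself, w0 ⊩ p1 but w0 ⊮ p2.
w0 lacks atom p2, so w0 ⊮ p2.
So the root w0 does not force the formula.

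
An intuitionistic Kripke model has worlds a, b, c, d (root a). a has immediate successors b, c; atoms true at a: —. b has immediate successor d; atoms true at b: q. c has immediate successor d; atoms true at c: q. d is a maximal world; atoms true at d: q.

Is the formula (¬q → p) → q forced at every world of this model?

No

Not every world: a ⊮ (¬q → p) → q.
a ⊮ (¬q → p) → q: already at a itself, a ⊩ ¬q → p but a ⊮ q.
a lacks atom q, so a ⊮ q.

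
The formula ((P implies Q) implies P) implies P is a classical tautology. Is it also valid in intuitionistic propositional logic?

This is Peirce's law, which is not intuitionistically valid.
A Kripke countermodel: worlds u0, u1; order generated by u0 <= u1; atoms true at each world — u0:{}; u1:{P}.
u0 does not force ((P implies Q) implies P) implies P: already at u0 itself, u0 forces (P implies Q) implies P but u0 does not force P.
u0 lacks atom P, so u0 does not force P.
So the root u0 does not force the formula.

No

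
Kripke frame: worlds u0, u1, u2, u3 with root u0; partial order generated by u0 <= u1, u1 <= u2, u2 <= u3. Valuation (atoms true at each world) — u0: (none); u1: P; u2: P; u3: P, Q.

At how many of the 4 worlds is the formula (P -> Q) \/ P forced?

u0: does not force it — u0 ||-/- (P -> Q) \/ P: neither disjunct is forced at u0.
u1: forces it.
u2: forces it.
u3: forces it.
Worlds forcing the formula: {u1, u2, u3}.

3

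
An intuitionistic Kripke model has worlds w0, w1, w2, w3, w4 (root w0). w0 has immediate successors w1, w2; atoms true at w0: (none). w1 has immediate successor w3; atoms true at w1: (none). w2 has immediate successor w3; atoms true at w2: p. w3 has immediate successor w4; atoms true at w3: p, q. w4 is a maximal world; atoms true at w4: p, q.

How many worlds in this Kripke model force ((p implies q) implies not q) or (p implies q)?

3

w0: does not force it — w0 does not force ((p implies q) implies not q) or (p implies q): neither disjunct is forced at w0.
w1: forces it.
w2: does not force it — w2 does not force ((p implies q) implies not q) or (p implies q): neither disjunct is forced at w2.
w3: forces it.
w4: forces it.
Worlds forcing the formula: {w1, w3, w4}.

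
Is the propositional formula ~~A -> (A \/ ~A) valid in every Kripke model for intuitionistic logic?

This is a variant of double-negation elimination (deriving excluded middle from double negation), which is not intuitionistically valid.
A Kripke countermodel: worlds a, b; order generated by a <= b; atoms true at each world — a:{}; b:{A}.
a ||-/- ~~A -> (A \/ ~A): already at a itself, a ||- ~~A but a ||-/- A \/ ~A.
a ||-/- A \/ ~A: neither disjunct is forced at a.
a lacks atom A, so a ||-/- A.
So the root a does not force the formula.

No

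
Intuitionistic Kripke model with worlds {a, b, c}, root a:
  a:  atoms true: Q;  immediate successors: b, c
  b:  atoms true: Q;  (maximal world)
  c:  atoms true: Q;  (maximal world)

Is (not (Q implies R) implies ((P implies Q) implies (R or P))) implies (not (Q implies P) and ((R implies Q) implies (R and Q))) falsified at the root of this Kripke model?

a forces (not (Q implies R) implies ((P implies Q) implies (R or P))) implies (not (Q implies P) and ((R implies Q) implies (R and Q))) vacuously: no world accessible from a forces the antecedent not (Q implies R) implies ((P implies Q) implies (R or P)).
So the root a forces (not (Q implies R) implies ((P implies Q) implies (R or P))) implies (not (Q implies P) and ((R implies Q) implies (R and Q))); the model is not a countermodel.

No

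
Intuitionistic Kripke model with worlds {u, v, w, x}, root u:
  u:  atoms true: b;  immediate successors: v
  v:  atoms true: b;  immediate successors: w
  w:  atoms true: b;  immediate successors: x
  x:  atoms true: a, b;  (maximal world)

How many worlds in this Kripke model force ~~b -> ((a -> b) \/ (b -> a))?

u: forces it.
v: forces it.
w: forces it.
x: forces it.
Worlds forcing the formula: {u, v, w, x}.

4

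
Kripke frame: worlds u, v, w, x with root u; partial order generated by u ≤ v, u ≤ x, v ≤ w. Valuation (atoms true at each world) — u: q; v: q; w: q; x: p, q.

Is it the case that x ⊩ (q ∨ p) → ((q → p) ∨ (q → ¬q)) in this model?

x ⊩ (q ∨ p) → ((q → p) ∨ (q → ¬q)): every world accessible from x that forces q ∨ p (namely x) also forces (q → p) ∨ (q → ¬q).

Yes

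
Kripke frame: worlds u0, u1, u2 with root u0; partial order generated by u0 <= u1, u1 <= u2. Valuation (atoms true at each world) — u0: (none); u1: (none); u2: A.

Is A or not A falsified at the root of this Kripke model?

Yes

u0 does not force A or not A: neither disjunct is forced at u0.
u0 lacks atom A, so u0 does not force A.
So the root u0 does not force A or not A; the model is a countermodel.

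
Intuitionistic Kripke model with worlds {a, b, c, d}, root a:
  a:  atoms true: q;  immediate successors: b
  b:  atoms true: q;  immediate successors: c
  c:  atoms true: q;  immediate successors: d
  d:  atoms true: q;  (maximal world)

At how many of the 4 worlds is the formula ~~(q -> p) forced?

0

a: does not force it — a ||-/- ~~(q -> p) since a is accessible from a and a ||- ~(q -> p).
b: does not force it — b ||-/- ~~(q -> p) since b is accessible from b and b ||- ~(q -> p).
c: does not force it.
d: does not force it.
Worlds forcing the formula: { }.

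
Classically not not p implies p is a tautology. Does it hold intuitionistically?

This is double-negation elimination, which is not intuitionistically valid.
A Kripke countermodel: worlds a, b; order generated by a <= b; atoms true at each world — a:{}; b:{p}.
a does not force not not p implies p: already at a itself, a forces not not p but a does not force p.
a lacks atom p, so a does not force p.
So the root a does not force the formula.

No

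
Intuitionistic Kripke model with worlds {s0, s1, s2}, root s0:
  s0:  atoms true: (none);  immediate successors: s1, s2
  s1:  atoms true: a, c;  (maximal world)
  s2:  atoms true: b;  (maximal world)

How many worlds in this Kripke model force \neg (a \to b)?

s0: does not force it — s0 \nVdash \neg (a \to b) since s2 is accessible from s0 and s2 \Vdash a \to b.
s1: forces it.
s2: does not force it — s2 \nVdash \neg (a \to b) since s2 is accessible from s2 and s2 \Vdash a \to b.
Worlds forcing the formula: {s1}.

1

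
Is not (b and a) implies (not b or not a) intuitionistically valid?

This is the constructively invalid direction of De Morgan's law for conjunction, which is not intuitionistically valid.
A Kripke countermodel: worlds u, v, w; order generated by u <= v, u <= w; atoms true at each world — u:{}; v:{b}; w:{a}.
u does not force not (b and a) implies (not b or not a): already at u itself, u forces not (b and a) but u does not force not b or not a.
u does not force not b or not a: neither disjunct is forced at u.
u does not force not b since v is accessible from u and v forces b.
So the root u does not force the formula.

No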